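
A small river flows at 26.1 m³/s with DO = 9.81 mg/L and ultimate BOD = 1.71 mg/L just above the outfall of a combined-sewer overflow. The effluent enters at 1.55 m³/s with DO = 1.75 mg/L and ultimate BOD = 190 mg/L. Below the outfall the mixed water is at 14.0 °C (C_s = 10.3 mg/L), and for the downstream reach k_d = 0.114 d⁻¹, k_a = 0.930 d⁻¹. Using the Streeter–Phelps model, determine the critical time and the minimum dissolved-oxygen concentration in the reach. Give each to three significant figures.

Mixed DO = (26.1×9.81 + 1.55×1.75)/(26.1+1.55) = 258.8/27.65 = 9.358 mg/L.
Mixed L₀ = (26.1×1.71 + 1.55×190)/(27.65) = 339.1/27.65 = 12.27 mg/L.
Initial deficit D₀ = C_s − DO₀ = 10.3 − 9.358 = 0.9418 mg/L.
t_c = (1/0.8160) ln[(0.930/0.114)(1 − 0.9418×0.8160/(0.114×12.27))] = 1.225 × ln(3.674) = 1.595 d.
D_c = (0.114/0.930) × 12.27 × e^(−0.114×1.595) = 0.1226 × 12.27 × 0.8338 = 1.254 mg/L.
Minimum DO = 10.3 − 1.254 = 9.046 mg/L.

t_c ≈ 1.59 d; minimum DO ≈ 9.05 mg/L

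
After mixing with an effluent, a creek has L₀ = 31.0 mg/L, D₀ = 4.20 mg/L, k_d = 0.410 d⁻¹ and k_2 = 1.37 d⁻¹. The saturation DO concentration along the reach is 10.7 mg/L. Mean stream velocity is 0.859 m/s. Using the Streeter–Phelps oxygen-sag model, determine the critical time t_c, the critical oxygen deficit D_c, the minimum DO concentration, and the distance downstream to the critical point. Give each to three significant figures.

t_c ≈ 0.859 d; D_c ≈ 6.52 mg/L; min DO ≈ 4.18 mg/L; x_c ≈ 63.8 km

With k_2/k_d = 3.341 and 1 − D₀(k_2−k_d)/(k_d L₀) = 0.6828,
t_c = ln(3.341 × 0.6828) / (1.37 − 0.410) = ln(2.281) / 0.9600 = 0.8248/0.9600 = 0.8592 d.
L(t_c) = L₀ e^(−k_d t_c) = 31.0 × 0.7031 = 21.80 mg/L, and at the critical point k_2 D_c = k_d L, so D_c = (0.410/1.37) × 21.80 = 6.523 mg/L.
Minimum DO = C_s − D_c = 10.7 − 6.523 = 4.177 mg/L.
x_c = v t_c = 0.859 m/s × 0.8592 d × 86400 s/d = 63770 m ≈ 63.8 km.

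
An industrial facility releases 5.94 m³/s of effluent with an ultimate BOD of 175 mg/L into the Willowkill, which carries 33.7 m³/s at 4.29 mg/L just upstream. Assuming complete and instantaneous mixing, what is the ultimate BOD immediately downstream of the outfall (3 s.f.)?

29.9 mg/L

Flow-weighted mixing: C = (Q_r C_r + Q_w C_w)/(Q_r + Q_w)
= (33.7×4.29 + 5.94×175)/(33.7 + 5.94) = 1184/39.64 = 29.87 mg/L.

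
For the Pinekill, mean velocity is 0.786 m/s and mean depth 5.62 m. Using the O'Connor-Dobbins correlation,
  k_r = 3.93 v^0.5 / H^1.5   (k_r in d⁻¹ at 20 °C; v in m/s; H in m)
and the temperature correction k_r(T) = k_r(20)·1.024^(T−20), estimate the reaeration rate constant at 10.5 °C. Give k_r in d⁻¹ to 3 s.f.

k_r ≈ 0.209 d⁻¹

k_r(20) = 3.93 × 0.786^0.5 / 5.62^1.5 = 3.93 × 0.8866 / 13.32 = 0.2615 d⁻¹.
k_r(10.5) = 0.2615 × 1.024^(10.5−20) = 0.2615 × 0.7983 = 0.2088 d⁻¹.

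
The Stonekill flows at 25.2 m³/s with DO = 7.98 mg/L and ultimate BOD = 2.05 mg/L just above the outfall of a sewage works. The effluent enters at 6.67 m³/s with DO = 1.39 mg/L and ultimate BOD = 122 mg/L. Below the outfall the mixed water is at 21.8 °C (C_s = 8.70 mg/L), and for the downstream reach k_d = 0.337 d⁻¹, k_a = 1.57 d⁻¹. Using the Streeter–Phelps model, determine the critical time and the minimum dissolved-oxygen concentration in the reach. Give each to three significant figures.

Mixed DO = (25.2×7.98 + 6.67×1.39)/(25.2+6.67) = 210.4/31.87 = 6.601 mg/L.
Mixed L₀ = (25.2×2.05 + 6.67×122)/(31.87) = 865.4/31.87 = 27.15 mg/L.
Initial deficit D₀ = C_s − DO₀ = 8.70 − 6.601 = 2.099 mg/L.
t_c = (1/1.233) ln[(1.57/0.337)(1 − 2.099×1.233/(0.337×27.15))] = 0.8110 × ln(3.341) = 0.9783 d.
D_c = (0.337/1.57) × 27.15 × e^(−0.337×0.9783) = 0.2146 × 27.15 × 0.7191 = 4.192 mg/L.
Minimum DO = 8.70 − 4.192 = 4.508 mg/L.

t_c ≈ 0.978 d; minimum DO ≈ 4.51 mg/L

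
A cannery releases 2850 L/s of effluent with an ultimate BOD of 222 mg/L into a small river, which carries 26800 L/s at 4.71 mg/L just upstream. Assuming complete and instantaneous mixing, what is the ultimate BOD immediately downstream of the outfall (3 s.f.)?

25.6 mg/L

Flow-weighted mixing: C = (Q_r C_r + Q_w C_w)/(Q_r + Q_w)
= (26800×4.71 + 2850×222)/(26800 + 2850) = 758900/29650 = 25.60 mg/L.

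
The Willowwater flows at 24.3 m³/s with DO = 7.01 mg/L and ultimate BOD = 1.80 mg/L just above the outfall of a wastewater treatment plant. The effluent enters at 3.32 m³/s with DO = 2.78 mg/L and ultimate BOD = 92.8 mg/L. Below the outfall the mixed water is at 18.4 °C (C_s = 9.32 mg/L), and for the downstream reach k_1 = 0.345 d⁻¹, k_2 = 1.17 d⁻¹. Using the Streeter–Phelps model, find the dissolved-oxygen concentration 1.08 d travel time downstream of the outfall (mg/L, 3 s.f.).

Mixed DO = (24.3×7.01 + 3.32×2.78)/(24.3+3.32) = 179.6/27.62 = 6.502 mg/L.
Mixed L₀ = (24.3×1.80 + 3.32×92.8)/(27.62) = 351.8/27.62 = 12.74 mg/L.
Initial deficit D₀ = C_s − DO₀ = 9.32 − 6.502 = 2.818 mg/L.
D(1.08) = [0.345×12.74/(1.17−0.345)](e^(−0.345×1.08) − e^(−1.17×1.08)) + 2.818 e^(−1.17×1.08)
= 5.327 × (0.6889 − 0.2826) + 2.818 × 0.2826 = 2.961 mg/L.
DO = 9.32 − 2.961 = 6.359 mg/L.

DO ≈ 6.36 mg/L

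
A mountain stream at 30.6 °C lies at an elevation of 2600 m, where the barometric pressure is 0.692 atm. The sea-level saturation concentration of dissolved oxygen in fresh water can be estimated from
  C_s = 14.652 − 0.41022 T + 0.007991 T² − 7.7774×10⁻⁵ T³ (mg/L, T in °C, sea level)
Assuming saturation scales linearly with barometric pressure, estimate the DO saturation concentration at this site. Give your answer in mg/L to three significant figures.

At sea level: C_s = 14.652 − 0.41022×30.6 + 0.007991×30.6² − 7.7774×10⁻⁵×30.6³ = 7.353 mg/L.
Pressure correction: C_s' = 7.353 × 0.692 = 5.088 mg/L.

C_s ≈ 5.09 mg/L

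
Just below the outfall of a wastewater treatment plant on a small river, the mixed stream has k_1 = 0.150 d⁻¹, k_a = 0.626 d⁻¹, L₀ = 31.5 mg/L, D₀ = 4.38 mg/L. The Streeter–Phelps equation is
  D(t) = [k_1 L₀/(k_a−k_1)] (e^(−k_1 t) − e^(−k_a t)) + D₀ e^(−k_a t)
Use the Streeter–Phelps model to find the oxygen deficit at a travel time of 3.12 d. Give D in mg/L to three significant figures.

D ≈ 5.43 mg/L

k_1 L₀/(k_a−k_1) = 0.150×31.5/(0.626−0.150) = 4.725/0.4760 = 9.926 mg/L.
e^(−k_1 t) = e^(−0.150×3.120) = 0.6263; e^(−k_a t) = e^(−0.626×3.120) = 0.1418.
D = 9.926 × (0.6263 − 0.1418) + 4.38 × 0.1418 = 4.809 + 0.6212 = 5.430 mg/L.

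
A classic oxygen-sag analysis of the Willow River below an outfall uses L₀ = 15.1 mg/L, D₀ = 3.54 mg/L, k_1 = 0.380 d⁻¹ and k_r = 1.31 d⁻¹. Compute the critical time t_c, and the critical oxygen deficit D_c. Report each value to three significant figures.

At the critical point dD/dt = 0, so k_1 L₀ e^(−k_1 t) = k_r D. Substituting D(t) from the Streeter–Phelps equation and solving for t gives
t_c = ln[(k_r/k_1)(1 − D₀(k_r−k_1)/(k_1 L₀))] / (k_r−k_1).
Here k_r−k_1 = 0.9300 d⁻¹ and 1 − D₀(k_r−k_1)/(k_1 L₀) = 1 − 3.54×0.9300/(0.380×15.1) = 0.4262, so
t_c = ln(3.447 × 0.4262) / 0.9300 = 0.3849 / 0.9300 = 0.4138 d.
L(t_c) = L₀ e^(−k_1 t_c) = 15.1 × 0.8545 = 12.90 mg/L, and at the critical point k_r D_c = k_1 L, so D_c = (0.380/1.31) × 12.90 = 3.743 mg/L.

t_c ≈ 0.414 d; D_c ≈ 3.74 mg/L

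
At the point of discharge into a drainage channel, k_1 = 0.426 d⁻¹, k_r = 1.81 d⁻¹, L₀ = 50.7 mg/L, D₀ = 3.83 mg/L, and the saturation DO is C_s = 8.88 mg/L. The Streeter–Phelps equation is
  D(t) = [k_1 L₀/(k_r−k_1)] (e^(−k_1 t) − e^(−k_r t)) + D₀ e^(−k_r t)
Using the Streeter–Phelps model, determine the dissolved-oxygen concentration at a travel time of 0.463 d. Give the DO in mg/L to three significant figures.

DO ≈ 1.16 mg/L

k_1 L₀/(k_r−k_1) = 0.426×50.7/(1.81−0.426) = 21.60/1.384 = 15.61 mg/L.
e^(−k_1 t) = e^(−0.426×0.4630) = 0.8210; e^(−k_r t) = e^(−1.81×0.4630) = 0.4326.
D = 15.61 × (0.8210 − 0.4326) + 3.83 × 0.4326 = 6.062 + 1.657 = 7.718 mg/L.
DO = C_s − D = 8.88 − 7.718 = 1.162 mg/L.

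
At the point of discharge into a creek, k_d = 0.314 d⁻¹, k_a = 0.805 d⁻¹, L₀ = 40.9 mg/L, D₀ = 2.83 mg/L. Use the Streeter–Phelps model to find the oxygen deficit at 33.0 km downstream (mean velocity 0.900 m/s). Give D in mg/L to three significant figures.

D ≈ 6.32 mg/L

Travel time t = x/v = 33.0 km / (0.900 m/s) = 33000 m / 0.900 m/s = 36670 s = 0.4244 d.
k_d L₀/(k_a−k_d) = 0.314×40.9/(0.805−0.314) = 12.84/0.4910 = 26.16 mg/L.
e^(−k_d t) = e^(−0.314×0.4244) = 0.8752; e^(−k_a t) = e^(−0.805×0.4244) = 0.7106.
D = 26.16 × (0.8752 − 0.7106) + 2.83 × 0.7106 = 4.306 + 2.011 = 6.317 mg/L.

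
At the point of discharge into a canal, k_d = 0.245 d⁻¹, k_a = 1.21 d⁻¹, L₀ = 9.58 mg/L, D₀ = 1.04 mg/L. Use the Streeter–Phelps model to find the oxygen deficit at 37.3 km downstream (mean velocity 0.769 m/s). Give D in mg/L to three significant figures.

D ≈ 1.41 mg/L

Travel time t = x/v = 37.3 km / (0.769 m/s) = 37300 m / 0.769 m/s = 48500 s = 0.5614 d.
k_d L₀/(k_a−k_d) = 0.245×9.58/(1.21−0.245) = 2.347/0.9650 = 2.432 mg/L.
e^(−k_d t) = e^(−0.245×0.5614) = 0.8715; e^(−k_a t) = e^(−1.21×0.5614) = 0.5070.
D = 2.432 × (0.8715 − 0.5070) + 1.04 × 0.5070 = 0.8866 + 0.5273 = 1.414 mg/L.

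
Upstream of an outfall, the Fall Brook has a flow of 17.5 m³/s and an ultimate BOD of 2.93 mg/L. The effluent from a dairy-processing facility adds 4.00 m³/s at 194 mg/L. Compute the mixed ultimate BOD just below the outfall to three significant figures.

38.5 mg/L

Flow-weighted mixing: C = (Q_r C_r + Q_w C_w)/(Q_r + Q_w)
= (17.5×2.93 + 4.00×194)/(17.5 + 4.00) = 827.3/21.50 = 38.48 mg/L.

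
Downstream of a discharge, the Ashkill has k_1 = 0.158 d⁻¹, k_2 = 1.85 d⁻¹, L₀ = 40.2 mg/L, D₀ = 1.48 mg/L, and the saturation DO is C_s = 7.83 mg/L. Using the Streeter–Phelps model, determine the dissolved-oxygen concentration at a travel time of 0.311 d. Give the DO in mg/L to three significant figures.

k_1 L₀/(k_2−k_1) = 0.158×40.2/(1.85−0.158) = 6.352/1.692 = 3.754 mg/L.
e^(−k_1 t) = e^(−0.158×0.3110) = 0.9520; e^(−k_2 t) = e^(−1.85×0.3110) = 0.5625.
D = 3.754 × (0.9520 − 0.5625) + 1.48 × 0.5625 = 1.462 + 0.8325 = 2.295 mg/L.
DO = C_s − D = 7.83 − 2.295 = 5.535 mg/L.

DO ≈ 5.54 mg/L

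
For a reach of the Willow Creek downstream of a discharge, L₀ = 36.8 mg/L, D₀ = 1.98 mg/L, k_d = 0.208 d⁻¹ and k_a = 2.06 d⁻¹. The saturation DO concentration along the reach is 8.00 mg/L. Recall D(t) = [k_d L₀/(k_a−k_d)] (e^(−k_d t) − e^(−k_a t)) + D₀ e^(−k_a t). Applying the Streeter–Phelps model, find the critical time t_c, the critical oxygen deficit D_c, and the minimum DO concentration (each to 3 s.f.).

t_c ≈ 0.886 d; D_c ≈ 3.09 mg/L; min DO ≈ 4.91 mg/L

t_c = [1/(k_a−k_d)] ln[(k_a/k_d)(1 − D₀(k_a−k_d)/(k_d L₀))]
= [1/(2.06−0.208)] ln[(2.06/0.208)(1 − 1.98×1.852/(0.208×36.8))]
= (1/1.852) ln[9.904 × 0.5209] = 0.5400 × ln(5.159) = 0.5400 × 1.641 = 0.8860 d.
L(t_c) = L₀ e^(−k_d t_c) = 36.8 × 0.8317 = 30.61 mg/L, and at the critical point k_a D_c = k_d L, so D_c = (0.208/2.06) × 30.61 = 3.090 mg/L.
Minimum DO = C_s − D_c = 8.00 − 3.090 = 4.910 mg/L.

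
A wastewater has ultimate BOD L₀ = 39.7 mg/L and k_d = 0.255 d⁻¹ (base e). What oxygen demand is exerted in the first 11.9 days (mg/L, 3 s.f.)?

y ≈ 37.8 mg/L

y_t = L₀(1 − e^(−k_d t)) = 39.7 × (1 − e^(−0.255×11.9))
= 39.7 × (1 − 0.04810) = 39.7 × 0.9519 = 37.79 mg/L.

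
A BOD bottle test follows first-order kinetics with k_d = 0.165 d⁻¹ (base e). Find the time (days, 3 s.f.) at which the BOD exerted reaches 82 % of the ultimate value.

t ≈ 10.4 d

y/L₀ = 1 − e^(−k_d t) = 0.82 ⇒ e^(−k_d t) = 0.180
t = −ln(0.180) / 0.165 = 1.715 / 0.165 = 10.39 d.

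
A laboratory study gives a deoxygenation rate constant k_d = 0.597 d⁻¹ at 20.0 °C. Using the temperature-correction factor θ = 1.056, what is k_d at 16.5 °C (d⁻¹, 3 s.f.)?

k_d ≈ 0.493 d⁻¹

k_d(T₂) = k_d(T₁) · θ^(T₂−T₁) = 0.597 × 1.056^(16.5−20.0)
= 0.597 × 1.056^-3.50 = 0.597 × 0.8264 = 0.4933 d⁻¹.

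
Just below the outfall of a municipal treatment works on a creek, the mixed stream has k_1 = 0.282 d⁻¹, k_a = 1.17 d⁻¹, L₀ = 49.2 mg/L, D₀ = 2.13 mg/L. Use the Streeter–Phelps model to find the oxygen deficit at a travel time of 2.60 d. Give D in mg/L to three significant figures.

k_1 L₀/(k_a−k_1) = 0.282×49.2/(1.17−0.282) = 13.87/0.8880 = 15.62 mg/L.
e^(−k_1 t) = e^(−0.282×2.600) = 0.4804; e^(−k_a t) = e^(−1.17×2.600) = 0.04774.
D = 15.62 × (0.4804 − 0.04774) + 2.13 × 0.04774 = 6.760 + 0.1017 = 6.861 mg/L.

D ≈ 6.86 mg/L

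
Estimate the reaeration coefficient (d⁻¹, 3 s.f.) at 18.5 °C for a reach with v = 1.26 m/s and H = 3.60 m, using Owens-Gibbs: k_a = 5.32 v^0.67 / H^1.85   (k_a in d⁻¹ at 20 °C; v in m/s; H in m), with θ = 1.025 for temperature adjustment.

k_a ≈ 0.560 d⁻¹

k_a(20) = 5.32 × 1.26^0.67 / 3.60^1.85 = 5.32 × 1.167 / 10.69 = 0.5808 d⁻¹.
k_a(18.5) = 0.5808 × 1.025^(18.5−20) = 0.5808 × 0.9636 = 0.5596 d⁻¹.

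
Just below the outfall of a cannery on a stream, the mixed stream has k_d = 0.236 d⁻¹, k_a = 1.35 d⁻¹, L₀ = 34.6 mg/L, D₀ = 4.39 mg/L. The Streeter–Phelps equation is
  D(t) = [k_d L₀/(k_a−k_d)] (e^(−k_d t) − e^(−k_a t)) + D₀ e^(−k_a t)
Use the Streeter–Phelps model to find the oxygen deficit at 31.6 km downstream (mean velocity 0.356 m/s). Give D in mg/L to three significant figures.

D ≈ 5.02 mg/L

Travel time t = x/v = 31.6 km / (0.356 m/s) = 31600 m / 0.356 m/s = 88760 s = 1.027 d.
k_d L₀/(k_a−k_d) = 0.236×34.6/(1.35−0.236) = 8.166/1.114 = 7.330 mg/L.
e^(−k_d t) = e^(−0.236×1.027) = 0.7847; e^(−k_a t) = e^(−1.35×1.027) = 0.2498.
D = 7.330 × (0.7847 − 0.2498) + 4.39 × 0.2498 = 3.921 + 1.097 = 5.017 mg/L.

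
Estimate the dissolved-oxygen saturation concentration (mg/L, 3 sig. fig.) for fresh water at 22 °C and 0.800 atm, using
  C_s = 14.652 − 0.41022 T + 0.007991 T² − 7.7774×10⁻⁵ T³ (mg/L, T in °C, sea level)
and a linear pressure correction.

At sea level: C_s = 14.652 − 0.41022×22 + 0.007991×22² − 7.7774×10⁻⁵×22³ = 8.667 mg/L.
Pressure correction: C_s' = 8.667 × 0.800 = 6.933 mg/L.

C_s ≈ 6.93 mg/L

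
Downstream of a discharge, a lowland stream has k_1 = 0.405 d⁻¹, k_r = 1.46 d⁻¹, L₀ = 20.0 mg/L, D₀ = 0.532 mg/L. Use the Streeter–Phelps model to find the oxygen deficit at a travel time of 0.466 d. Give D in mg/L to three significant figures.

D ≈ 2.74 mg/L

k_1 L₀/(k_r−k_1) = 0.405×20.0/(1.46−0.405) = 8.100/1.055 = 7.678 mg/L.
e^(−k_1 t) = e^(−0.405×0.4660) = 0.8280; e^(−k_r t) = e^(−1.46×0.4660) = 0.5064.
D = 7.678 × (0.8280 − 0.5064) + 0.532 × 0.5064 = 2.469 + 0.2694 = 2.738 mg/L.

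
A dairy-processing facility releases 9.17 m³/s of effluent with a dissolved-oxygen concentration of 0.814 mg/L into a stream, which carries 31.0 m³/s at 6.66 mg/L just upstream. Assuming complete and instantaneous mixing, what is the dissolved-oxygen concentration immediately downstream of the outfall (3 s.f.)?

5.33 mg/L

Flow-weighted mixing: C = (Q_r C_r + Q_w C_w)/(Q_r + Q_w)
= (31.0×6.66 + 9.17×0.814)/(31.0 + 9.17) = 213.9/40.17 = 5.325 mg/L.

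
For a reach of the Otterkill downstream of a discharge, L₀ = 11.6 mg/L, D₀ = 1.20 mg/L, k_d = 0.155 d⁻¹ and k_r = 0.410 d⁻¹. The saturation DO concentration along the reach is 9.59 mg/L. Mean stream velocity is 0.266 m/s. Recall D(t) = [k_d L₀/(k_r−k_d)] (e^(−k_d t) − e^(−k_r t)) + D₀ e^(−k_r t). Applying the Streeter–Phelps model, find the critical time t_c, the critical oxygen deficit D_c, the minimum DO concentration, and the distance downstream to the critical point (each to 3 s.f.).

t_c ≈ 3.08 d; D_c ≈ 2.72 mg/L; min DO ≈ 6.87 mg/L; x_c ≈ 70.9 km

t_c = [1/(k_r−k_d)] ln[(k_r/k_d)(1 − D₀(k_r−k_d)/(k_d L₀))]
= [1/(0.410−0.155)] ln[(0.410/0.155)(1 − 1.20×0.2550/(0.155×11.6))]
= (1/0.2550) ln[2.645 × 0.8298] = 3.922 × ln(2.195) = 3.922 × 0.7862 = 3.083 d.
D_c = (k_d/k_r) L₀ e^(−k_d t_c) = (0.155/0.410) × 11.6 × e^(−0.155×3.083) = 0.3780 × 11.6 × 0.6201 = 2.719 mg/L.
Minimum DO = C_s − D_c = 9.59 − 2.719 = 6.871 mg/L.
x_c = v t_c = 0.266 m/s × 3.083 d × 86400 s/d = 70860 m ≈ 70.9 km.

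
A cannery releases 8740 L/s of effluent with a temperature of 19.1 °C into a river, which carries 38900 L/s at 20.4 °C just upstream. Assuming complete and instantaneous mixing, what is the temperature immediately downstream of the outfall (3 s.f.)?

20.2 °C

Flow-weighted mixing: C = (Q_r C_r + Q_w C_w)/(Q_r + Q_w)
= (38900×20.4 + 8740×19.1)/(38900 + 8740) = 960500/47640 = 20.16 °C.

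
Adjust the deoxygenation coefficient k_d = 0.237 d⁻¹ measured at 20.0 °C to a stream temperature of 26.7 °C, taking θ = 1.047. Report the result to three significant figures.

k_d ≈ 0.322 d⁻¹

k_d(T₂) = k_d(T₁) · θ^(T₂−T₁) = 0.237 × 1.047^(26.7−20.0)
= 0.237 × 1.047^6.70 = 0.237 × 1.360 = 0.3224 d⁻¹.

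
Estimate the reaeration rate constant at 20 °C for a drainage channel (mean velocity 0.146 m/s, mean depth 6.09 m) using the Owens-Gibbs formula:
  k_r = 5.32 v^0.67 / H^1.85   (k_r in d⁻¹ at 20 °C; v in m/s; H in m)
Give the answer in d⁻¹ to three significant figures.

k_r = 5.32 × 0.146^0.67 / 6.09^1.85 = 5.32 × 0.2755 / 28.28 = 0.05182 d⁻¹.

k_r ≈ 0.0518 d⁻¹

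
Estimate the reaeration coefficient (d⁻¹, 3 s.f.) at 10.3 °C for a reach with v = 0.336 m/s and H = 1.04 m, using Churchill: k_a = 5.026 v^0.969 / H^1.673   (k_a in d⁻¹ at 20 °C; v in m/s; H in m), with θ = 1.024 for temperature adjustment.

k_a ≈ 1.30 d⁻¹

k_a(20) = 5.026 × 0.336^0.969 / 1.04^1.673 = 5.026 × 0.3476 / 1.068 = 1.636 d⁻¹.
k_a(10.3) = 1.636 × 1.024^(10.3−20) = 1.636 × 0.7945 = 1.300 d⁻¹.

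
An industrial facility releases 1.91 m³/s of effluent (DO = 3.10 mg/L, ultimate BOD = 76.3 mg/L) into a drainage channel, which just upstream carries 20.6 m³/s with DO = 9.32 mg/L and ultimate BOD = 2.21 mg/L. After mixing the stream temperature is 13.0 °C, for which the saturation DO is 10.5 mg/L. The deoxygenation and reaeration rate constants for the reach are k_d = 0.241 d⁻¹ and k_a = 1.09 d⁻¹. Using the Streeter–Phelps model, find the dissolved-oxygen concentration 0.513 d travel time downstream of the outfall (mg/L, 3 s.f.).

DO ≈ 8.77 mg/L

Mixed DO = (20.6×9.32 + 1.91×3.10)/(20.6+1.91) = 197.9/22.51 = 8.792 mg/L.
Mixed L₀ = (20.6×2.21 + 1.91×76.3)/(22.51) = 191.3/22.51 = 8.497 mg/L.
Initial deficit D₀ = C_s − DO₀ = 10.5 − 8.792 = 1.708 mg/L.
D(0.513) = [0.241×8.497/(1.09−0.241)](e^(−0.241×0.513) − e^(−1.09×0.513)) + 1.708 e^(−1.09×0.513)
= 2.412 × (0.8837 − 0.5717) + 1.708 × 0.5717 = 1.729 mg/L.
DO = 10.5 − 1.729 = 8.771 mg/L.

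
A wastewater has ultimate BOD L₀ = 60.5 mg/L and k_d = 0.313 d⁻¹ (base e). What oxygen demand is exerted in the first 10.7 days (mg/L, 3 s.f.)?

y_t = L₀(1 − e^(−k_d t)) = 60.5 × (1 − e^(−0.313×10.7))
= 60.5 × (1 − 0.03512) = 60.5 × 0.9649 = 58.38 mg/L.

y ≈ 58.4 mg/L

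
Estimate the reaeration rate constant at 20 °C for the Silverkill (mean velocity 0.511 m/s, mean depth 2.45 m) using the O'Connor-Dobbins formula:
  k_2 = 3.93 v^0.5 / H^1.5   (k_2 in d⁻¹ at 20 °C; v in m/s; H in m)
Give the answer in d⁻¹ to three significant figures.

k_2 = 3.93 × 0.511^0.5 / 2.45^1.5 = 3.93 × 0.7148 / 3.835 = 0.7326 d⁻¹.

k_2 ≈ 0.733 d⁻¹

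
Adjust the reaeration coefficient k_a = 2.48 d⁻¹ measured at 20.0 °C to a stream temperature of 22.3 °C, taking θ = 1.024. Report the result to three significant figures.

k_a ≈ 2.62 d⁻¹

k_a(T₂) = k_a(T₁) · θ^(T₂−T₁) = 2.48 × 1.024^(22.3−20.0)
= 2.48 × 1.024^2.30 = 2.48 × 1.056 = 2.619 d⁻¹.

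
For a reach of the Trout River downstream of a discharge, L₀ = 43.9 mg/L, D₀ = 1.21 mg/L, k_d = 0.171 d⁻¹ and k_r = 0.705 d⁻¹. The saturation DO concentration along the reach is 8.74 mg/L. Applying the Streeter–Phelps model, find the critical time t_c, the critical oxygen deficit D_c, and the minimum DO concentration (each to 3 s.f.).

t_c ≈ 2.48 d; D_c ≈ 6.96 mg/L; min DO ≈ 1.78 mg/L

t_c = [1/(k_r−k_d)] ln[(k_r/k_d)(1 − D₀(k_r−k_d)/(k_d L₀))]
= [1/(0.705−0.171)] ln[(0.705/0.171)(1 − 1.21×0.5340/(0.171×43.9))]
= (1/0.5340) ln[4.123 × 0.9139] = 1.873 × ln(3.768) = 1.873 × 1.327 = 2.484 d.
L(t_c) = L₀ e^(−k_d t_c) = 43.9 × 0.6539 = 28.71 mg/L, and at the critical point k_r D_c = k_d L, so D_c = (0.171/0.705) × 28.71 = 6.963 mg/L.
Minimum DO = C_s − D_c = 8.74 − 6.963 = 1.777 mg/L.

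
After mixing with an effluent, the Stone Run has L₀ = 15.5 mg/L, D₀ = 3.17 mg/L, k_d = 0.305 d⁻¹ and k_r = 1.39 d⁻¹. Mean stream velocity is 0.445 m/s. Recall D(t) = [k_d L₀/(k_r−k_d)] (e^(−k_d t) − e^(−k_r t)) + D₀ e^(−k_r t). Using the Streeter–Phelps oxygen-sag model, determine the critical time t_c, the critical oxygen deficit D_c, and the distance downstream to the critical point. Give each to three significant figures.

t_c = [1/(k_r−k_d)] ln[(k_r/k_d)(1 − D₀(k_r−k_d)/(k_d L₀))]
= [1/(1.39−0.305)] ln[(1.39/0.305)(1 − 3.17×1.085/(0.305×15.5))]
= (1/1.085) ln[4.557 × 0.2725] = 0.9217 × ln(1.242) = 0.9217 × 0.2165 = 0.1995 d.
D_c = (k_d/k_r) L₀ e^(−k_d t_c) = (0.305/1.39) × 15.5 × e^(−0.305×0.1995) = 0.2194 × 15.5 × 0.9410 = 3.200 mg/L.
x_c = v t_c = 0.445 m/s × 0.1995 d × 86400 s/d = 7671 m ≈ 7.67 km.

t_c ≈ 0.200 d; D_c ≈ 3.20 mg/L; x_c ≈ 7.67 km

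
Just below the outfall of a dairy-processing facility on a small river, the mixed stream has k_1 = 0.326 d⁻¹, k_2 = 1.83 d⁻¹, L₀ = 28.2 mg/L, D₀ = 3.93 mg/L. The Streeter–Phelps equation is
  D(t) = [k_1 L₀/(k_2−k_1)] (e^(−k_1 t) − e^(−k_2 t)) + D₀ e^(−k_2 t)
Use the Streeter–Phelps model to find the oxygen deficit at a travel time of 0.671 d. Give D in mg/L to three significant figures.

k_1 L₀/(k_2−k_1) = 0.326×28.2/(1.83−0.326) = 9.193/1.504 = 6.113 mg/L.
e^(−k_1 t) = e^(−0.326×0.6710) = 0.8035; e^(−k_2 t) = e^(−1.83×0.6710) = 0.2929.
D = 6.113 × (0.8035 − 0.2929) + 3.93 × 0.2929 = 3.121 + 1.151 = 4.272 mg/L.

D ≈ 4.27 mg/L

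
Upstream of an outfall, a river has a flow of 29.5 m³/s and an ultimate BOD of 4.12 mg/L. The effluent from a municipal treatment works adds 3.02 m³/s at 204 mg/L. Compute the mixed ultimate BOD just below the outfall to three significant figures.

Flow-weighted mixing: C = (Q_r C_r + Q_w C_w)/(Q_r + Q_w)
= (29.5×4.12 + 3.02×204)/(29.5 + 3.02) = 737.6/32.52 = 22.68 mg/L.

22.7 mg/L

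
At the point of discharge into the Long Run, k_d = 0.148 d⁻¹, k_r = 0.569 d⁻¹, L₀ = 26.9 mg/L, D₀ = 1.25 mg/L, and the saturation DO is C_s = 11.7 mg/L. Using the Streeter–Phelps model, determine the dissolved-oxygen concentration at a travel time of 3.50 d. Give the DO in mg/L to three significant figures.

DO ≈ 7.19 mg/L

k_d L₀/(k_r−k_d) = 0.148×26.9/(0.569−0.148) = 3.981/0.4210 = 9.457 mg/L.
e^(−k_d t) = e^(−0.148×3.500) = 0.5957; e^(−k_r t) = e^(−0.569×3.500) = 0.1365.
D = 9.457 × (0.5957 − 0.1365) + 1.25 × 0.1365 = 4.343 + 0.1706 = 4.513 mg/L.
DO = C_s − D = 11.7 − 4.513 = 7.187 mg/L.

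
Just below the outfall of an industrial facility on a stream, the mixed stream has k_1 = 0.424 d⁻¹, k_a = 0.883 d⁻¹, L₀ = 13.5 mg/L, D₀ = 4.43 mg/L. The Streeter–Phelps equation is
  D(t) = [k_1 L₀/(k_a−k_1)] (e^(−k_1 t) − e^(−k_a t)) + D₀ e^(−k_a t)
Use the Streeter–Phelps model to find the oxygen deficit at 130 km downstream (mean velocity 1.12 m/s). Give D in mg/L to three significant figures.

Travel time t = x/v = 130 km / (1.12 m/s) = 130000 m / 1.12 m/s = 116100 s = 1.343 d.
k_1 L₀/(k_a−k_1) = 0.424×13.5/(0.883−0.424) = 5.724/0.4590 = 12.47 mg/L.
e^(−k_1 t) = e^(−0.424×1.343) = 0.5657; e^(−k_a t) = e^(−0.883×1.343) = 0.3054.
D = 12.47 × (0.5657 − 0.3054) + 4.43 × 0.3054 = 3.247 + 1.353 = 4.600 mg/L.

D ≈ 4.60 mg/L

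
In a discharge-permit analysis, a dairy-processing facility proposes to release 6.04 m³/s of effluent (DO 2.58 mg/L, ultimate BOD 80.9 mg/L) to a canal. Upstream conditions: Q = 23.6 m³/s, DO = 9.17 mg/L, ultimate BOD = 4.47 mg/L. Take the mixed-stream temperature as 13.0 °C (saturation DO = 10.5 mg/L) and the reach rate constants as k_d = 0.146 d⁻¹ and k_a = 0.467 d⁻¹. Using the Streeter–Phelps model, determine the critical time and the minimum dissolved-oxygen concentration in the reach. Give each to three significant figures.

t_c ≈ 2.54 d; minimum DO ≈ 6.18 mg/L

Mixed DO = (23.6×9.17 + 6.04×2.58)/(23.6+6.04) = 232.0/29.64 = 7.827 mg/L.
Mixed L₀ = (23.6×4.47 + 6.04×80.9)/(29.64) = 594.1/29.64 = 20.04 mg/L.
Initial deficit D₀ = C_s − DO₀ = 10.5 − 7.827 = 2.673 mg/L.
t_c = (1/0.3210) ln[(0.467/0.146)(1 − 2.673×0.3210/(0.146×20.04))] = 3.115 × ln(2.261) = 2.541 d.
D_c = (0.146/0.467) × 20.04 × e^(−0.146×2.541) = 0.3126 × 20.04 × 0.6900 = 4.324 mg/L.
Minimum DO = 10.5 − 4.324 = 6.176 mg/L.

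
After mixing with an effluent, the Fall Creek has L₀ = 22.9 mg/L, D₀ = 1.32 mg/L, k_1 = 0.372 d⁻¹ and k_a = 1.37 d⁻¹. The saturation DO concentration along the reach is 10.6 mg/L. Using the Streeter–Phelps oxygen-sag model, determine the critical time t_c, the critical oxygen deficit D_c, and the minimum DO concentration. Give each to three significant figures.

With k_a/k_1 = 3.683 and 1 − D₀(k_a−k_1)/(k_1 L₀) = 0.8454,
t_c = ln(3.683 × 0.8454) / (1.37 − 0.372) = ln(3.113) / 0.9980 = 1.136/0.9980 = 1.138 d.
D_c = (k_1/k_a) L₀ e^(−k_1 t_c) = (0.372/1.37) × 22.9 × e^(−0.372×1.138) = 0.2715 × 22.9 × 0.6549 = 4.072 mg/L.
Minimum DO = C_s − D_c = 10.6 − 4.072 = 6.528 mg/L.

t_c ≈ 1.14 d; D_c ≈ 4.07 mg/L; min DO ≈ 6.53 mg/L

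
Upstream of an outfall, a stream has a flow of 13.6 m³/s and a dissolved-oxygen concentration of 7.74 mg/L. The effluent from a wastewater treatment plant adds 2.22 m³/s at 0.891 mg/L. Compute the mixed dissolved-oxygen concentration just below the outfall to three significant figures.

6.78 mg/L

Flow-weighted mixing: C = (Q_r C_r + Q_w C_w)/(Q_r + Q_w)
= (13.6×7.74 + 2.22×0.891)/(13.6 + 2.22) = 107.2/15.82 = 6.779 mg/L.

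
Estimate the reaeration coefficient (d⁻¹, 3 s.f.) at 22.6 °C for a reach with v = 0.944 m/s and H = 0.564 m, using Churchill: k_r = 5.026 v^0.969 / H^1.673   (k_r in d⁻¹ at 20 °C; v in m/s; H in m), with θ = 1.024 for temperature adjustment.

k_r(20) = 5.026 × 0.944^0.969 / 0.564^1.673 = 5.026 × 0.9457 / 0.3836 = 12.39 d⁻¹.
k_r(22.6) = 12.39 × 1.024^(22.6−20) = 12.39 × 1.064 = 13.18 d⁻¹.

k_r ≈ 13.2 d⁻¹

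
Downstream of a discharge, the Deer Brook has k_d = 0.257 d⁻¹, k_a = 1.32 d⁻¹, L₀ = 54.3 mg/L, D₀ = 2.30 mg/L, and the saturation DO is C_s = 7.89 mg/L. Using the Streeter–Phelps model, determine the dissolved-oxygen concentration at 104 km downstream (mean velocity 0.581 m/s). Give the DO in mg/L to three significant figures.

DO ≈ 0.885 mg/L

Travel time t = x/v = 104 km / (0.581 m/s) = 104000 m / 0.581 m/s = 179000 s = 2.072 d.
k_d L₀/(k_a−k_d) = 0.257×54.3/(1.32−0.257) = 13.96/1.063 = 13.13 mg/L.
e^(−k_d t) = e^(−0.257×2.072) = 0.5872; e^(−k_a t) = e^(−1.32×2.072) = 0.06491.
D = 13.13 × (0.5872 − 0.06491) + 2.30 × 0.06491 = 6.856 + 0.1493 = 7.005 mg/L.
DO = C_s − D = 7.89 − 7.005 = 0.8845 mg/L.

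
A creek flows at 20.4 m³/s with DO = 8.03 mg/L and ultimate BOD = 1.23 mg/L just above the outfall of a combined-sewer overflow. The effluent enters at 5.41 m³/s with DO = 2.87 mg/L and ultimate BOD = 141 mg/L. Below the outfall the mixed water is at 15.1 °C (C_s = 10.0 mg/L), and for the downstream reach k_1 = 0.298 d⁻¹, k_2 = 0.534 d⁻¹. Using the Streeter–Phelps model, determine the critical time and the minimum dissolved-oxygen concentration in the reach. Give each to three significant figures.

t_c ≈ 2.12 d; minimum DO ≈ 0.949 mg/L

Mixed DO = (20.4×8.03 + 5.41×2.87)/(20.4+5.41) = 179.3/25.81 = 6.948 mg/L.
Mixed L₀ = (20.4×1.23 + 5.41×141)/(25.81) = 787.9/25.81 = 30.53 mg/L.
Initial deficit D₀ = C_s − DO₀ = 10.0 − 6.948 = 3.052 mg/L.
t_c = (1/0.2360) ln[(0.534/0.298)(1 − 3.052×0.2360/(0.298×30.53))] = 4.237 × ln(1.650) = 2.122 d.
D_c = (0.298/0.534) × 30.53 × e^(−0.298×2.122) = 0.5581 × 30.53 × 0.5313 = 9.051 mg/L.
Minimum DO = 10.0 − 9.051 = 0.9487 mg/L.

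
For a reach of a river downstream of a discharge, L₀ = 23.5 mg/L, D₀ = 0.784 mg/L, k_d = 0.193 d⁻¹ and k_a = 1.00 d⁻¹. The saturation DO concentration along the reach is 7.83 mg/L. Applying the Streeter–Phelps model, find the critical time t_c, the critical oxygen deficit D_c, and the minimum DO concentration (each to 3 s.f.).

t_c ≈ 1.85 d; D_c ≈ 3.17 mg/L; min DO ≈ 4.66 mg/L

With k_a/k_d = 5.181 and 1 − D₀(k_a−k_d)/(k_d L₀) = 0.8605,
t_c = ln(5.181 × 0.8605) / (1.00 − 0.193) = ln(4.459) / 0.8070 = 1.495/0.8070 = 1.852 d.
D_c = (k_d/k_a) L₀ e^(−k_d t_c) = (0.193/1.00) × 23.5 × e^(−0.193×1.852) = 0.1930 × 23.5 × 0.6994 = 3.172 mg/L.
Minimum DO = C_s − D_c = 7.83 − 3.172 = 4.658 mg/L.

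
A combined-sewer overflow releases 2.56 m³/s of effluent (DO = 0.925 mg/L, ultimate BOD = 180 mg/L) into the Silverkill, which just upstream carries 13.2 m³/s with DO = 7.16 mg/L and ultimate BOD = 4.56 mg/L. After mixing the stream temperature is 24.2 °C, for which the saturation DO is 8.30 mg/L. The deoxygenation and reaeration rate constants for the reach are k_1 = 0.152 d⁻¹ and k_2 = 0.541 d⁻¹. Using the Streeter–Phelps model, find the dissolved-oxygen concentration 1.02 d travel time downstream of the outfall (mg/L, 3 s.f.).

Mixed DO = (13.2×7.16 + 2.56×0.925)/(13.2+2.56) = 96.88/15.76 = 6.147 mg/L.
Mixed L₀ = (13.2×4.56 + 2.56×180)/(15.76) = 521.0/15.76 = 33.06 mg/L.
Initial deficit D₀ = C_s − DO₀ = 8.30 − 6.147 = 2.153 mg/L.
D(1.02) = [0.152×33.06/(0.541−0.152)](e^(−0.152×1.02) − e^(−0.541×1.02)) + 2.153 e^(−0.541×1.02)
= 12.92 × (0.8564 − 0.5759) + 2.153 × 0.5759 = 4.863 mg/L.
DO = 8.30 − 4.863 = 3.437 mg/L.

DO ≈ 3.44 mg/L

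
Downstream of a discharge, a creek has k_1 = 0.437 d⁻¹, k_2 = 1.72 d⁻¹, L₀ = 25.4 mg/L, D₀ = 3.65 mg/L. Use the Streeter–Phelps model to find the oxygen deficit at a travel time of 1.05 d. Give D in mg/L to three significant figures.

k_1 L₀/(k_2−k_1) = 0.437×25.4/(1.72−0.437) = 11.10/1.283 = 8.651 mg/L.
e^(−k_1 t) = e^(−0.437×1.050) = 0.6320; e^(−k_2 t) = e^(−1.72×1.050) = 0.1643.
D = 8.651 × (0.6320 − 0.1643) + 3.65 × 0.1643 = 4.046 + 0.5997 = 4.646 mg/L.

D ≈ 4.65 mg/L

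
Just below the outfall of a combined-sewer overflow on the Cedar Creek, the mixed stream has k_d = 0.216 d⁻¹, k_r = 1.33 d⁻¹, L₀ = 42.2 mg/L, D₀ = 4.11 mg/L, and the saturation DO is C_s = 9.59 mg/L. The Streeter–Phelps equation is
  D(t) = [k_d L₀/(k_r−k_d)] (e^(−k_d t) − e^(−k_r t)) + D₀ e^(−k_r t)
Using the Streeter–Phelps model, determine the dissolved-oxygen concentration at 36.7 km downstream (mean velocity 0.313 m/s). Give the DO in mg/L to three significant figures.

Travel time t = x/v = 36.7 km / (0.313 m/s) = 36700 m / 0.313 m/s = 117300 s = 1.357 d.
k_d L₀/(k_r−k_d) = 0.216×42.2/(1.33−0.216) = 9.115/1.114 = 8.182 mg/L.
e^(−k_d t) = e^(−0.216×1.357) = 0.7459; e^(−k_r t) = e^(−1.33×1.357) = 0.1645.
D = 8.182 × (0.7459 − 0.1645) + 4.11 × 0.1645 = 4.758 + 0.6760 = 5.434 mg/L.
DO = C_s − D = 9.59 − 5.434 = 4.156 mg/L.

DO ≈ 4.16 mg/L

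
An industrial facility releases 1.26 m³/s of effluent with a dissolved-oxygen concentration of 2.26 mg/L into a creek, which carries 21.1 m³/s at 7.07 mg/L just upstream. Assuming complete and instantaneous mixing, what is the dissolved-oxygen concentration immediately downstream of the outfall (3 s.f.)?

6.80 mg/L

Flow-weighted mixing: C = (Q_r C_r + Q_w C_w)/(Q_r + Q_w)
= (21.1×7.07 + 1.26×2.26)/(21.1 + 1.26) = 152.0/22.36 = 6.799 mg/L.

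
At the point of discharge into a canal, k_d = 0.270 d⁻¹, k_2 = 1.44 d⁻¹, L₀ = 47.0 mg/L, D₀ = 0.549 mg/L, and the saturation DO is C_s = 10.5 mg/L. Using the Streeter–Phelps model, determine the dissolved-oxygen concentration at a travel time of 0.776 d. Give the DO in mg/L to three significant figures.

k_d L₀/(k_2−k_d) = 0.270×47.0/(1.44−0.270) = 12.69/1.170 = 10.85 mg/L.
e^(−k_d t) = e^(−0.270×0.7760) = 0.8110; e^(−k_2 t) = e^(−1.44×0.7760) = 0.3271.
D = 10.85 × (0.8110 − 0.3271) + 0.549 × 0.3271 = 5.248 + 0.1796 = 5.428 mg/L.
DO = C_s − D = 10.5 − 5.428 = 5.072 mg/L.

DO ≈ 5.07 mg/L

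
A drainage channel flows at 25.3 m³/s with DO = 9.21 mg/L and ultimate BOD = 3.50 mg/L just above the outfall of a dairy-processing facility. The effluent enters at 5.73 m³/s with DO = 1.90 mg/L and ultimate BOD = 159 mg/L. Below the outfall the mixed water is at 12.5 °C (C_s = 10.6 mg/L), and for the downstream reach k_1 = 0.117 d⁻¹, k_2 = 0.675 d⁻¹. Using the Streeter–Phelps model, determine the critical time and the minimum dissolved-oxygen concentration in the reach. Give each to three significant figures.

Mixed DO = (25.3×9.21 + 5.73×1.90)/(25.3+5.73) = 243.9/31.03 = 7.860 mg/L.
Mixed L₀ = (25.3×3.50 + 5.73×159)/(31.03) = 999.6/31.03 = 32.21 mg/L.
Initial deficit D₀ = C_s − DO₀ = 10.6 − 7.860 = 2.740 mg/L.
t_c = (1/0.5580) ln[(0.675/0.117)(1 − 2.740×0.5580/(0.117×32.21))] = 1.792 × ln(3.429) = 2.208 d.
D_c = (0.117/0.675) × 32.21 × e^(−0.117×2.208) = 0.1733 × 32.21 × 0.7723 = 4.312 mg/L.
Minimum DO = 10.6 − 4.312 = 6.288 mg/L.

t_c ≈ 2.21 d; minimum DO ≈ 6.29 mg/L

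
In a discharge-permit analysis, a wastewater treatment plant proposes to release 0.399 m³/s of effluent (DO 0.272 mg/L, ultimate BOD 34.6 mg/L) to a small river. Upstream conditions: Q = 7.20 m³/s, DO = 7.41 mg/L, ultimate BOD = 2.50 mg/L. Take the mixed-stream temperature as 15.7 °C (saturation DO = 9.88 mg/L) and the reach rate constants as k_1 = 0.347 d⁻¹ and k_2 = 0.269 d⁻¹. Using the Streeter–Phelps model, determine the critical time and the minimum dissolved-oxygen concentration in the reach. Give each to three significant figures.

t_c ≈ 1.44 d; minimum DO ≈ 6.61 mg/L

Mixed DO = (7.20×7.41 + 0.399×0.272)/(7.20+0.399) = 53.46/7.599 = 7.035 mg/L.
Mixed L₀ = (7.20×2.50 + 0.399×34.6)/(7.599) = 31.81/7.599 = 4.185 mg/L.
Initial deficit D₀ = C_s − DO₀ = 9.88 − 7.035 = 2.845 mg/L.
t_c = (1/-0.07800) ln[(0.269/0.347)(1 − 2.845×-0.07800/(0.347×4.185))] = -12.82 × ln(0.8937) = 1.441 d.
D_c = (0.347/0.269) × 4.185 × e^(−0.347×1.441) = 1.290 × 4.185 × 0.6064 = 3.274 mg/L.
Minimum DO = 9.88 − 3.274 = 6.606 mg/L.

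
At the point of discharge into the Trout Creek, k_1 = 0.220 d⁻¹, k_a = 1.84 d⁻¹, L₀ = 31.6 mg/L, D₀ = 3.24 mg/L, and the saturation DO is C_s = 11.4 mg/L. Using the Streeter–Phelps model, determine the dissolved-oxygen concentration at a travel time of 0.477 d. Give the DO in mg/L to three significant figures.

k_1 L₀/(k_a−k_1) = 0.220×31.6/(1.84−0.220) = 6.952/1.620 = 4.291 mg/L.
e^(−k_1 t) = e^(−0.220×0.4770) = 0.9004; e^(−k_a t) = e^(−1.84×0.4770) = 0.4157.
D = 4.291 × (0.9004 − 0.4157) + 3.24 × 0.4157 = 2.080 + 1.347 = 3.427 mg/L.
DO = C_s − D = 11.4 − 3.427 = 7.973 mg/L.

DO ≈ 7.97 mg/L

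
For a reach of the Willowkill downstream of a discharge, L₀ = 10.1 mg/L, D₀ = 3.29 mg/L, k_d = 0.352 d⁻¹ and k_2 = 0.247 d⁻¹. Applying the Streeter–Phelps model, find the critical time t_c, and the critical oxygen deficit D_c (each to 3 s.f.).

At the critical point dD/dt = 0, so k_d L₀ e^(−k_d t) = k_2 D. Substituting D(t) from the Streeter–Phelps equation and solving for t gives
t_c = ln[(k_2/k_d)(1 − D₀(k_2−k_d)/(k_d L₀))] / (k_2−k_d).
Here k_2−k_d = -0.1050 d⁻¹ and 1 − D₀(k_2−k_d)/(k_d L₀) = 1 − 3.29×-0.1050/(0.352×10.1) = 1.097, so
t_c = ln(0.7017 × 1.097) / -0.1050 = -0.2615 / -0.1050 = 2.491 d.
L(t_c) = L₀ e^(−k_d t_c) = 10.1 × 0.4162 = 4.203 mg/L, and at the critical point k_2 D_c = k_d L, so D_c = (0.352/0.247) × 4.203 = 5.990 mg/L.

t_c ≈ 2.49 d; D_c ≈ 5.99 mg/L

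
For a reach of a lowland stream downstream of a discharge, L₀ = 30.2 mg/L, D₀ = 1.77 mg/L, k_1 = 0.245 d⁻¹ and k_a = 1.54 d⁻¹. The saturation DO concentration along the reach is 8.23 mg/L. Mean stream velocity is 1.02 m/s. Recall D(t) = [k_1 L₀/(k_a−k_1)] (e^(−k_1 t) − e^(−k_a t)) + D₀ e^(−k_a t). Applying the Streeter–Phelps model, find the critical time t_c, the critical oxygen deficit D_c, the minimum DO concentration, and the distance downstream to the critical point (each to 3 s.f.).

t_c ≈ 1.13 d; D_c ≈ 3.64 mg/L; min DO ≈ 4.59 mg/L; x_c ≈ 99.9 km

At the critical point dD/dt = 0, so k_1 L₀ e^(−k_1 t) = k_a D. Substituting D(t) from the Streeter–Phelps equation and solving for t gives
t_c = ln[(k_a/k_1)(1 − D₀(k_a−k_1)/(k_1 L₀))] / (k_a−k_1).
Here k_a−k_1 = 1.295 d⁻¹ and 1 − D₀(k_a−k_1)/(k_1 L₀) = 1 − 1.77×1.295/(0.245×30.2) = 0.6902, so
t_c = ln(6.286 × 0.6902) / 1.295 = 1.468 / 1.295 = 1.133 d.
L(t_c) = L₀ e^(−k_1 t_c) = 30.2 × 0.7576 = 22.88 mg/L, and at the critical point k_a D_c = k_1 L, so D_c = (0.245/1.54) × 22.88 = 3.640 mg/L.
Minimum DO = C_s − D_c = 8.23 − 3.640 = 4.590 mg/L.
x_c = v t_c = 1.02 m/s × 1.133 d × 86400 s/d = 99870 m ≈ 99.9 km.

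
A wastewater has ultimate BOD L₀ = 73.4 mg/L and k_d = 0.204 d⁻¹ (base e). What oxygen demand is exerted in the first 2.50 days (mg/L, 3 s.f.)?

y_t = L₀(1 − e^(−k_d t)) = 73.4 × (1 − e^(−0.204×2.50))
= 73.4 × (1 − 0.6005) = 73.4 × 0.3995 = 29.32 mg/L.

y ≈ 29.3 mg/L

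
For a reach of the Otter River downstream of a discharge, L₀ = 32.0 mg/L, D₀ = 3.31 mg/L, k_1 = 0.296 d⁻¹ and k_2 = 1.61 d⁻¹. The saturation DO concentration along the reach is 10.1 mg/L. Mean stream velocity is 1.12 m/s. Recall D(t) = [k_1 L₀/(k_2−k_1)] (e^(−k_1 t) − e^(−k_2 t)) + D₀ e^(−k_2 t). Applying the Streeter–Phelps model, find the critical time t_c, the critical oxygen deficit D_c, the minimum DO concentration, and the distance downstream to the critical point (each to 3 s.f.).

t_c ≈ 0.821 d; D_c ≈ 4.61 mg/L; min DO ≈ 5.49 mg/L; x_c ≈ 79.5 km

t_c = [1/(k_2−k_1)] ln[(k_2/k_1)(1 − D₀(k_2−k_1)/(k_1 L₀))]
= [1/(1.61−0.296)] ln[(1.61/0.296)(1 − 3.31×1.314/(0.296×32.0))]
= (1/1.314) ln[5.439 × 0.5408] = 0.7610 × ln(2.942) = 0.7610 × 1.079 = 0.8211 d.
D_c = (k_1/k_2) L₀ e^(−k_1 t_c) = (0.296/1.61) × 32.0 × e^(−0.296×0.8211) = 0.1839 × 32.0 × 0.7842 = 4.614 mg/L.
Minimum DO = C_s − D_c = 10.1 − 4.614 = 5.486 mg/L.
x_c = v t_c = 1.12 m/s × 0.8211 d × 86400 s/d = 79460 m ≈ 79.5 km.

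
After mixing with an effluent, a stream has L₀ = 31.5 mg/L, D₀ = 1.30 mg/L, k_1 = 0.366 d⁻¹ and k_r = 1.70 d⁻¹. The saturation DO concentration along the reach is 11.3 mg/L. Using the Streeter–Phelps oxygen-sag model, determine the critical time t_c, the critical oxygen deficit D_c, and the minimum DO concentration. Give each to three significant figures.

t_c ≈ 1.03 d; D_c ≈ 4.65 mg/L; min DO ≈ 6.65 mg/L

With k_r/k_1 = 4.645 and 1 − D₀(k_r−k_1)/(k_1 L₀) = 0.8496,
t_c = ln(4.645 × 0.8496) / (1.70 − 0.366) = ln(3.946) / 1.334 = 1.373/1.334 = 1.029 d.
L(t_c) = L₀ e^(−k_1 t_c) = 31.5 × 0.6862 = 21.61 mg/L, and at the critical point k_r D_c = k_1 L, so D_c = (0.366/1.70) × 21.61 = 4.653 mg/L.
Minimum DO = C_s − D_c = 11.3 − 4.653 = 6.647 mg/L.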